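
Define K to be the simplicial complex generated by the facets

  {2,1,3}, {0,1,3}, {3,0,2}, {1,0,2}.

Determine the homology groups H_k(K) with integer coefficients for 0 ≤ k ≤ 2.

H_0 ≅ Z,  H_1 = 0,  H_2 ≅ Z.

Take the total order 0 < 1 < 2 < 3 on the vertex set. Then K (dimension 2) consists of the simplices:

  0-simplices (4): [0], [1], [2], [3]
  1-simplices (6): [0,1], [0,2], [0,3], [1,2], [1,3], [2,3]
  2-simplices (4): [0,1,2], [0,1,3], [0,2,3], [1,2,3]

so the chain groups are C_0 ≅ Z^4, C_1 ≅ Z^6, C_2 ≅ Z^4.

Boundary ∂_1: C_1 → C_0 maps an edge to its endpoints' difference, ∂[p,q] = q − p. For instance
  ∂[0,3] = [3] − [0].
The resulting 4×6 matrix has rank 3, and its Smith normal form has invariant factors (1,1,1).

Boundary ∂_2: C_2 → C_1 maps a triangle to the signed sum of its edges. For instance
  ∂[0,1,2] = [1,2] − [0,2] + [0,1],
  ∂[1,2,3] = [2,3] − [1,3] + [1,2].
This gives a 6×4 integer matrix of rank 3; reducing to Smith normal form yields diagonal entries (1,1,1).

Computing H_k = (kernel of ∂_k) / (image of ∂_{k+1}):

  H_0: rank C_0 − rank ∂_1 = 4 − 3 = 1, and the invariant factors of ∂_1 are all 1, so H_0 = Z.
  H_1: rank ker ∂_1 − rank ∂_2 = (6 − 3) − 3 = 0, and the invariant factors of ∂_2 are all 1, so H_1 = 0.
  H_2: rank ker ∂_2 − rank ∂_3 = (4 − 3) − 0 = 1, and there is no ∂_3, so H_2 = Z.

As a check, the Euler characteristic is 4 − 6 + 4 = 2, which agrees with 1 − 0 + 1 = 2.
(K is a triangulation of the 2-sphere S^2.)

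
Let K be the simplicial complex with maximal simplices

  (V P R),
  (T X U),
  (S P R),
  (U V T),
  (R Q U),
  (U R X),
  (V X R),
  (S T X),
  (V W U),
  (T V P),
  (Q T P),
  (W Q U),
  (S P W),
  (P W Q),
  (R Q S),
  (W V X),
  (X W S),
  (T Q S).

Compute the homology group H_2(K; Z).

K has 9 vertices, 27 edges, 18 triangles.
rank ∂_2 = 18, rank ∂_3 = 0 ⇒ b_2 = 18 − 18 − 0 = 0. So H_2 = 0.

H_2 = 0.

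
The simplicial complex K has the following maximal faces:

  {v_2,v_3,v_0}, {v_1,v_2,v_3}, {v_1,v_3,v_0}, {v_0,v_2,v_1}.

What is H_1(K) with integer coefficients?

Fix the vertex order v_0 < v_1 < v_2 < v_3 and write every simplex with vertices in increasing order. Then dim K = 2 and the simplices of K are:

  0-simplices (4): [v_0], [v_1], [v_2], [v_3]
  1-simplices (6): [v_0,v_1], [v_0,v_2], [v_0,v_3], [v_1,v_2], [v_1,v_3], [v_2,v_3]
  2-simplices (4): [v_0,v_1,v_2], [v_0,v_1,v_3], [v_0,v_2,v_3], [v_1,v_2,v_3]

so the chain groups are C_0 ≅ Z^4, C_1 ≅ Z^6, C_2 ≅ Z^4.

Boundary ∂_1: C_1 → C_0 maps an edge to its endpoints' difference, ∂[p,q] = q − p. For instance
  ∂[v_1,v_3] = [v_3] − [v_1].
The resulting 4×6 matrix has rank 3, and its Smith normal form has invariant factors (1,1,1).

∂_2: C_2 → C_1 acts by ∂[p,q,r] = [q,r] − [p,r] + [p,q]. For instance
  ∂[v_0,v_2,v_3] = [v_2,v_3] − [v_0,v_3] + [v_0,v_2],
  ∂[v_0,v_1,v_3] = [v_1,v_3] − [v_0,v_3] + [v_0,v_1].
This gives a 6×4 integer matrix of rank 3; reducing to Smith normal form yields diagonal entries (1,1,1).

Now H_k = ker ∂_k / im ∂_{k+1}, so:

  H_1: rank ker ∂_1 − rank ∂_2 = (6 − 3) − 3 = 0, and the invariant factors of ∂_2 are all 1, so H_1 = 0.

H_1 ≅ 0.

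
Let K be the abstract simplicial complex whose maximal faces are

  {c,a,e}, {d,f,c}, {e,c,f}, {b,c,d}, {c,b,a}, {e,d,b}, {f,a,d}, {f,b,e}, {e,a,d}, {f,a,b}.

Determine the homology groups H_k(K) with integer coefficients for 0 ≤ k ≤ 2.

H_0 = Z,  H_1 = Z/2,  H_2 = 0.

We work with the vertex ordering a < b < c < d < e < f. The simplices of K, each written with vertices in increasing order, are:

  0-simplices (6): a, b, c, d, e, f
  1-simplices (15): ab, ac, ad, ae, af, bc, bd, be, bf, cd, ce, cf, de, df, ef
  2-simplices (10): abc, abf, ace, ade, adf, bcd, bde, bef, cdf, cef

Hence C_0 ≅ Z^6, C_1 ≅ Z^15, C_2 ≅ Z^10.

Boundary ∂_1: C_1 → C_0 is given by ∂[p,q] = [q] − [p]. For instance
  ∂bf = f − b.
The resulting 6×15 matrix has rank 5, and its Smith normal form has invariant factors (1,1,1,1,1).

The boundary map ∂_2: C_2 → C_1 maps a triangle to the signed sum of its edges. For instance
  ∂ace = ce − ae + ac,
  ∂adf = df − af + ad.
The resulting 15×10 matrix has rank 10, and its Smith normal form has invariant factors (1,1,1,1,1,1,1,1,1,2).

Now H_k = ker ∂_k / im ∂_{k+1}, so:

  H_0: rank C_0 − rank ∂_1 = 6 − 5 = 1, and the invariant factors of ∂_1 are all 1, so H_0 = Z.
  H_1: rank ker ∂_1 − rank ∂_2 = (15 − 5) − 10 = 0, and ∂_2 has invariant factor 2 > 1, so H_1 = Z/2.
  H_2: rank ker ∂_2 − rank ∂_3 = (10 − 10) − 0 = 0, and there is no ∂_3, so H_2 = 0.

As a check, the Euler characteristic is 6 − 15 + 10 = 1, which agrees with 1 − 0 + 0 = 1.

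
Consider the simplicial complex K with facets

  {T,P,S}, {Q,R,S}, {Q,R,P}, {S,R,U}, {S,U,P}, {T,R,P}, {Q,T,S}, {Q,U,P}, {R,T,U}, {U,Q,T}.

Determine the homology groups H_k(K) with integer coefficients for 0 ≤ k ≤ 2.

Order the vertices as P < Q < R < S < T < U. Listing each simplex with vertices in this order, K has dimension 2 with simplices:

  0-simplices (6): P, Q, R, S, T, U
  1-simplices (15): PQ, PR, PS, PT, PU, QR, QS, QT, QU, RS, RT, RU, ST, SU, TU
  2-simplices (10): PQR, PQU, PRT, PST, PSU, QRS, QST, QTU, RSU, RTU

Hence C_0 ≅ Z^6, C_1 ≅ Z^15, C_2 ≅ Z^10.

Boundary ∂_1: C_1 → C_0 is given by ∂[p,q] = [q] − [p]. For instance
  ∂PU = U − P.
This gives a 6×15 integer matrix of rank 5; reducing to Smith normal form yields diagonal entries (1,1,1,1,1).

∂_2: C_2 → C_1 sends each 2-simplex [p,q,r] to [q,r] − [p,r] + [p,q]. For instance
  ∂QTU = TU − QU + QT,
  ∂RSU = SU − RU + RS.
The resulting 15×10 matrix has rank 10, and its Smith normal form has invariant factors (1,1,1,1,1,1,1,1,1,2).

Computing H_k = (kernel of ∂_k) / (image of ∂_{k+1}):

  H_0: rank C_0 − rank ∂_1 = 6 − 5 = 1, and the invariant factors of ∂_1 are all 1, so H_0 = Z.
  H_1: rank ker ∂_1 − rank ∂_2 = (15 − 5) − 10 = 0, and ∂_2 has invariant factor 2 > 1, so H_1 = Z/2Z.
  H_2: rank ker ∂_2 − rank ∂_3 = (10 − 10) − 0 = 0, and there is no ∂_3, so H_2 = 0.

(K is a triangulation of the real projective plane RP^2.)

H_0 ≅ Z,  H_1 ≅ Z/2Z,  H_2 = 0.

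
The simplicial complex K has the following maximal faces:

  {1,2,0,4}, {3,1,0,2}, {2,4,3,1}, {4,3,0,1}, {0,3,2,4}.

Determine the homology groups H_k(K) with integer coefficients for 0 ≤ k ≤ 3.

Fix the vertex order 0 < 1 < 2 < 3 < 4 and write every simplex with vertices in increasing order. Then dim K = 3 and the simplices of K are:

  0-simplices (5): [0], [1], [2], [3], [4]
  1-simplices (10): [0,1], [0,2], [0,3], [0,4], [1,2], [1,3], [1,4], [2,3], [2,4], [3,4]
  2-simplices (10): [0,1,2], [0,1,3], [0,1,4], [0,2,3], [0,2,4], [0,3,4], [1,2,3], [1,2,4], [1,3,4], [2,3,4]
  3-simplices (5): [0,1,2,3], [0,1,2,4], [0,1,3,4], [0,2,3,4], [1,2,3,4]

giving chain groups C_0 ≅ Z^5, C_1 ≅ Z^10, C_2 ≅ Z^10, C_3 ≅ Z^5.

∂_1: C_1 → C_0 maps an edge to its endpoints' difference, ∂[p,q] = q − p. For instance
  ∂[2,3] = [3] − [2].
As a 5×10 matrix over Z this has rank 4, with invariant factors (1,1,1,1).

The boundary map ∂_2: C_2 → C_1 sends each 2-simplex [p,q,r] to [q,r] − [p,r] + [p,q]. For instance
  ∂[1,3,4] = [3,4] − [1,4] + [1,3],
  ∂[0,1,3] = [1,3] − [0,3] + [0,1].
The 10×10 boundary matrix has rank 6 and Smith normal form diag(1,1,1,1,1,1).

Boundary ∂_3: C_3 → C_2 sends each 3-simplex σ to the alternating sum Σ_i (−1)^i (σ with its i-th vertex removed). For instance
  ∂[1,2,3,4] = [2,3,4] − [1,3,4] + [1,2,4] − [1,2,3],
  ∂[0,2,3,4] = [2,3,4] − [0,3,4] + [0,2,4] − [0,2,3].
The 10×5 boundary matrix has rank 4 and Smith normal form diag(1,1,1,1).

Now H_k = ker ∂_k / im ∂_{k+1}, so:

  H_0: rank C_0 − rank ∂_1 = 5 − 4 = 1, and the invariant factors of ∂_1 are all 1, so H_0 = Z.
  H_1: rank ker ∂_1 − rank ∂_2 = (10 − 4) − 6 = 0, and the invariant factors of ∂_2 are all 1, so H_1 = 0.
  H_2: rank ker ∂_2 − rank ∂_3 = (10 − 6) − 4 = 0, and the invariant factors of ∂_3 are all 1, so H_2 = 0.
  H_3: rank ker ∂_3 − rank ∂_4 = (5 − 4) − 0 = 1, and there is no ∂_4, so H_3 = Z.

As a check, the Euler characteristic is 5 − 10 + 10 − 5 = 0, which agrees with 1 − 0 + 0 − 1 = 0.
(K is a triangulation of the 3-sphere S^3.)

H_0 = Z,  H_1 = 0,  H_2 = 0,  H_3 = Z.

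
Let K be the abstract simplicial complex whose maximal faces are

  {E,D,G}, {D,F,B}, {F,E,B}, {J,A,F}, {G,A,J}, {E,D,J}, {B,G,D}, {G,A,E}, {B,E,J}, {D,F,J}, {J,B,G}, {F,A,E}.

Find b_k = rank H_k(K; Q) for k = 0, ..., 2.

Take the total order A < B < D < E < F < G < J on the vertex set. Then K (dimension 2) consists of the simplices:

  0-simplices (7): A, B, D, E, F, G, J
  1-simplices (18): AE, AF, AG, AJ, BD, BE, BF, BG, BJ, DE, DF, DG, DJ, EF, EG, EJ, FJ, GJ
  2-simplices (12): AEF, AEG, AFJ, AGJ, BDF, BDG, BEF, BEJ, BGJ, DEG, DEJ, DFJ

Hence C_0 ≅ Z^7, C_1 ≅ Z^18, C_2 ≅ Z^12.

∂_1: C_1 → C_0 sends each edge [p,q] (with p < q) to q − p.
The resulting 7×18 matrix has rank 6, and its Smith normal form has invariant factors (1,1,1,1,1,1).

Boundary ∂_2: C_2 → C_1 maps a triangle to the signed sum of its edges. For instance
  ∂BEJ = EJ − BJ + BE,
  ∂BDG = DG − BG + BD.
The resulting 18×12 matrix has rank 12, and its Smith normal form has invariant factors (1,1,1,1,1,1,1,1,1,1,1,2).

Reading off H_k = ker ∂_k / im ∂_{k+1}:

  H_0: rank C_0 − rank ∂_1 = 7 − 6 = 1, and the invariant factors of ∂_1 are all 1, so H_0 ≅ Z.
  H_1: rank ker ∂_1 − rank ∂_2 = (18 − 6) − 12 = 0, and ∂_2 has invariant factor 2 > 1, so H_1 ≅ Z/2.
  H_2: rank ker ∂_2 − rank ∂_3 = (12 − 12) − 0 = 0, and there is no ∂_3, so H_2 ≅ 0.

As a check, the Euler characteristic is 7 − 18 + 12 = 1, which agrees with 1 − 0 + 0 = 1.

Hence the Betti numbers are b_0 = 1, b_1 = 0, b_2 = 0.

b_0 = 1, b_1 = 0, b_2 = 0.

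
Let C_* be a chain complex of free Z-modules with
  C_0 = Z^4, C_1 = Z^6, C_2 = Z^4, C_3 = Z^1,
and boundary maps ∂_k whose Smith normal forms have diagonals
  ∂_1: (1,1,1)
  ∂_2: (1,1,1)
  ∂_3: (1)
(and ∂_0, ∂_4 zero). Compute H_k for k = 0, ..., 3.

H_0 = Z,  H_1 = 0,  H_2 = 0,  H_3 = 0.

H_0: b_0 = 4 − 0 − 3 = 1; torsion from ∂_1 factors > 1: none. So H_0 = Z.
H_1: b_1 = 6 − 3 − 3 = 0; torsion from ∂_2 factors > 1: none. So H_1 = 0.
H_2: b_2 = 4 − 3 − 1 = 0; torsion from ∂_3 factors > 1: none. So H_2 = 0.
H_3: b_3 = 1 − 1 − 0 = 0; torsion from ∂_4 factors > 1: none. So H_3 = 0.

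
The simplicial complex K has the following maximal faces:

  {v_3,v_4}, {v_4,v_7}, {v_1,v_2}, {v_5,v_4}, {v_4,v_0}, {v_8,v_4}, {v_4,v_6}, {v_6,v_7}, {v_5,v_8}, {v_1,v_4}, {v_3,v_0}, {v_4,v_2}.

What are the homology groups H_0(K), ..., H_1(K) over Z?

Take the total order v_0 < v_1 < v_2 < v_3 < v_4 < v_5 < v_6 < v_7 < v_8 on the vertex set. Then K (dimension 1) consists of the simplices:

  0-simplices (9): [v_0], [v_1], [v_2], [v_3], [v_4], [v_5], [v_6], [v_7], [v_8]
  1-simplices (12): [v_0,v_3], [v_0,v_4], [v_1,v_2], [v_1,v_4], [v_2,v_4], [v_3,v_4], [v_4,v_5], [v_4,v_6], [v_4,v_7], [v_4,v_8], [v_5,v_8], [v_6,v_7]

so the chain groups are C_0 ≅ Z^9, C_1 ≅ Z^12.

Boundary ∂_1: C_1 → C_0 maps an edge to its endpoints' difference, ∂[p,q] = q − p. For instance
  ∂[v_3,v_4] = [v_4] − [v_3].
The 9×12 boundary matrix has rank 8 and Smith normal form diag(1,1,1,1,1,1,1,1).

Computing H_k = (kernel of ∂_k) / (image of ∂_{k+1}):

  H_0: rank C_0 − rank ∂_1 = 9 − 8 = 1, and the invariant factors of ∂_1 are all 1, so H_0 = Z.
  H_1: rank ker ∂_1 − rank ∂_2 = (12 − 8) − 0 = 4, and there is no ∂_2, so H_1 = Z^4.

H_0 ≅ Z,  H_1 ≅ Z^4.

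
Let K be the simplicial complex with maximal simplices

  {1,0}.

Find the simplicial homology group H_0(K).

Take the total order 0 < 1 on the vertex set. Then K (dimension 1) consists of the simplices:

  0-simplices (2): [0], [1]
  1-simplices (1): [0,1]

so the chain groups are C_0 ≅ Z^2, C_1 ≅ Z^1.

∂_1: C_1 → C_0 is given by ∂[p,q] = [q] − [p]. For instance
  ∂[0,1] = [1] − [0].
This gives a 2×1 integer matrix of rank 1; reducing to Smith normal form yields diagonal entries (1).

Reading off H_k = ker ∂_k / im ∂_{k+1}:

  H_0: rank C_0 − rank ∂_1 = 2 − 1 = 1, and the invariant factors of ∂_1 are all 1, so H_0 ≅ Z.

(K is a triangulation of the 1-simplex.)

H_0 = Z.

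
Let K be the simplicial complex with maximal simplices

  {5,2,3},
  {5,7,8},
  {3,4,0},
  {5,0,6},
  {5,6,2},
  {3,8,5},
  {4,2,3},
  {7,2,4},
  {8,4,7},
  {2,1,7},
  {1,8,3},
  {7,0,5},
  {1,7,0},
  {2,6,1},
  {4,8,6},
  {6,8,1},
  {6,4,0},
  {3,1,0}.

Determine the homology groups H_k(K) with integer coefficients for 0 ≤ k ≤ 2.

Take the total order 0 < 1 < 2 < 3 < 4 < 5 < 6 < 7 < 8 on the vertex set. Then K (dimension 2) consists of the simplices:

  0-simplices (9): [0], [1], [2], [3], [4], [5], [6], [7], [8]
  1-simplices (27): (27 of them)
  2-simplices (18): [0,1,3], [0,1,7], [0,3,4], [0,4,6], [0,5,6], [0,5,7], [1,2,6], [1,2,7], [1,3,8], [1,6,8], [2,3,4], [2,3,5], [2,4,7], [2,5,6], [3,5,8], [4,6,8], [4,7,8], [5,7,8]

Hence C_0 ≅ Z^9, C_1 ≅ Z^27, C_2 ≅ Z^18.

Boundary ∂_1: C_1 → C_0 is given by ∂[p,q] = [q] − [p]. For instance
  ∂[3,8] = [8] − [3].
As a 9×27 matrix over Z this has rank 8, with invariant factors (1,1,1,1,1,1,1,1).

The boundary map ∂_2: C_2 → C_1 maps a triangle to the signed sum of its edges. For instance
  ∂[0,4,6] = [4,6] − [0,6] + [0,4],
  ∂[2,5,6] = [5,6] − [2,6] + [2,5].
This gives a 27×18 integer matrix of rank 17; reducing to Smith normal form yields diagonal entries (1,1,1,1,1,1,1,1,1,1,1,1,1,1,1,1,1).

From H_k ≅ ker(∂_k) / im(∂_{k+1}) we obtain:

  H_0: rank C_0 − rank ∂_1 = 9 − 8 = 1, and the invariant factors of ∂_1 are all 1, so H_0 ≅ Z.
  H_1: rank ker ∂_1 − rank ∂_2 = (27 − 8) − 17 = 2, and the invariant factors of ∂_2 are all 1, so H_1 ≅ Z^2.
  H_2: rank ker ∂_2 − rank ∂_3 = (18 − 17) − 0 = 1, and there is no ∂_3, so H_2 ≅ Z.

As a check, the Euler characteristic is 9 − 27 + 18 = 0, which agrees with 1 − 2 + 1 = 0.
(K is a triangulation of the torus T^2.)

H_0 = Z,  H_1 = Z^2,  H_2 = Z.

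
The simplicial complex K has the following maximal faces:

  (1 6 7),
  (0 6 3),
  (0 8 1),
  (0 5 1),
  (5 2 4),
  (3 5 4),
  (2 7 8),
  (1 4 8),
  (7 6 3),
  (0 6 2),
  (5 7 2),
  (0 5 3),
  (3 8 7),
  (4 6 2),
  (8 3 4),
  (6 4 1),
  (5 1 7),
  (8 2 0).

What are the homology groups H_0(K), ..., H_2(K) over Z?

K has 9 vertices, 27 edges, 18 triangles.
rank ∂_0 = 0, rank ∂_1 = 8 ⇒ b_0 = 9 − 0 − 8 = 1; all invariant factors of ∂_1 are 1 so no torsion. So H_0 = Z.
rank ∂_1 = 8, rank ∂_2 = 17 ⇒ b_1 = 27 − 8 − 17 = 2; all invariant factors of ∂_2 are 1 so no torsion. So H_1 = Z^2.
rank ∂_2 = 17, rank ∂_3 = 0 ⇒ b_2 = 18 − 17 − 0 = 1. So H_2 = Z.

H_0 = Z,  H_1 = Z^2,  H_2 = Z.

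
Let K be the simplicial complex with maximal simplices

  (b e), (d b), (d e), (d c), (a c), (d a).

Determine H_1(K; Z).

H_1 ≅ Z^2.

K has 5 vertices, 6 edges.
rank ∂_1 = 4, rank ∂_2 = 0 ⇒ b_1 = 6 − 4 − 0 = 2. So H_1 = Z^2.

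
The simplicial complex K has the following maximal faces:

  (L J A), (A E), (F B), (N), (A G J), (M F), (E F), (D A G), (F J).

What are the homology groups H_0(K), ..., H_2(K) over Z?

Fix the vertex order A < B < D < E < F < G < J < L < M < N and write every simplex with vertices in increasing order. Then dim K = 2 and the simplices of K are:

  0-simplices (10): A, B, D, E, F, G, J, L, M, N
  1-simplices (12): AD, AE, AG, AJ, AL, BF, DG, EF, FJ, FM, GJ, JL
  2-simplices (3): ADG, AGJ, AJL

Hence C_0 ≅ Z^10, C_1 ≅ Z^12, C_2 ≅ Z^3.

∂_1: C_1 → C_0 maps an edge to its endpoints' difference, ∂[p,q] = q − p.
This gives a 10×12 integer matrix of rank 8; reducing to Smith normal form yields diagonal entries (1,1,1,1,1,1,1,1).

Boundary ∂_2: C_2 → C_1 sends each 2-simplex [p,q,r] to [q,r] − [p,r] + [p,q]. For instance
  ∂ADG = DG − AG + AD,
  ∂AJL = JL − AL + AJ.
As a 12×3 matrix over Z this has rank 3, with invariant factors (1,1,1).

From H_k ≅ ker(∂_k) / im(∂_{k+1}) we obtain:

  H_0: rank C_0 − rank ∂_1 = 10 − 8 = 2, and the invariant factors of ∂_1 are all 1, so H_0 ≅ Z^2.
  H_1: rank ker ∂_1 − rank ∂_2 = (12 − 8) − 3 = 1, and the invariant factors of ∂_2 are all 1, so H_1 ≅ Z.
  H_2: rank ker ∂_2 − rank ∂_3 = (3 − 3) − 0 = 0, and there is no ∂_3, so H_2 ≅ 0.

As a check, the Euler characteristic is 10 − 12 + 3 = 1, which agrees with 2 − 1 + 0 = 1.

H_0 ≅ Z^2,  H_1 ≅ Z,  H_2 = 0.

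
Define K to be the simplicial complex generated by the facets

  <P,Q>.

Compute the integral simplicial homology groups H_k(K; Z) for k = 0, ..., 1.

H_0 = Z,  H_1 = 0.

We work with the vertex ordering P < Q. The simplices of K, each written with vertices in increasing order, are:

  0-simplices (2): P, Q
  1-simplices (1): PQ

so the chain groups are C_0 ≅ Z^2, C_1 ≅ Z^1.

The boundary map ∂_1: C_1 → C_0 is given by ∂[p,q] = [q] − [p].
As a 2×1 matrix over Z this has rank 1, with invariant factors (1).

Now H_k = ker ∂_k / im ∂_{k+1}, so:

  H_0: rank C_0 − rank ∂_1 = 2 − 1 = 1, and the invariant factors of ∂_1 are all 1, so H_0 ≅ Z.
  H_1: rank ker ∂_1 − rank ∂_2 = (1 − 1) − 0 = 0, and there is no ∂_2, so H_1 ≅ 0.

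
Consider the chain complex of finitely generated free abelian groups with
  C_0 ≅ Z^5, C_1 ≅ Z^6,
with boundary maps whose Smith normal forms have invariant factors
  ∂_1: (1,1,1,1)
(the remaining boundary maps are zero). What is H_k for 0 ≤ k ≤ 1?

H_0: b_0 = 5 − 0 − 4 = 1; torsion from ∂_1 factors > 1: none. So H_0 ≅ Z.
H_1: b_1 = 6 − 4 − 0 = 2; torsion from ∂_2 factors > 1: none. So H_1 ≅ Z^2.

H_0 ≅ Z,  H_1 ≅ Z^2.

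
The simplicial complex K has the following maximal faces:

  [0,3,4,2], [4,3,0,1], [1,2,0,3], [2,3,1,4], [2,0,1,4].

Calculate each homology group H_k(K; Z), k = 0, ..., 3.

H_0 ≅ Z,  H_1 = 0,  H_2 = 0,  H_3 ≅ Z.

K has 5 vertices, 10 edges, 10 triangles, 5 3-simplices.
rank ∂_0 = 0, rank ∂_1 = 4 ⇒ b_0 = 5 − 0 − 4 = 1; all invariant factors of ∂_1 are 1 so no torsion. So H_0 ≅ Z.
rank ∂_1 = 4, rank ∂_2 = 6 ⇒ b_1 = 10 − 4 − 6 = 0; all invariant factors of ∂_2 are 1 so no torsion. So H_1 ≅ 0.
rank ∂_2 = 6, rank ∂_3 = 4 ⇒ b_2 = 10 − 6 − 4 = 0; all invariant factors of ∂_3 are 1 so no torsion. So H_2 ≅ 0.
rank ∂_3 = 4, rank ∂_4 = 0 ⇒ b_3 = 5 − 4 − 0 = 1. So H_3 ≅ Z.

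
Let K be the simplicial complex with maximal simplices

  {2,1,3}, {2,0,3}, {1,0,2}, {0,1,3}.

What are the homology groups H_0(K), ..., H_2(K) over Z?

K has 4 vertices, 6 edges, 4 triangles.
rank ∂_0 = 0, rank ∂_1 = 3 ⇒ b_0 = 4 − 0 − 3 = 1; all invariant factors of ∂_1 are 1 so no torsion. So H_0 ≅ Z.
rank ∂_1 = 3, rank ∂_2 = 3 ⇒ b_1 = 6 − 3 − 3 = 0; all invariant factors of ∂_2 are 1 so no torsion. So H_1 ≅ 0.
rank ∂_2 = 3, rank ∂_3 = 0 ⇒ b_2 = 4 − 3 − 0 = 1. So H_2 ≅ Z.

H_0 ≅ Z,  H_1 = 0,  H_2 ≅ Z.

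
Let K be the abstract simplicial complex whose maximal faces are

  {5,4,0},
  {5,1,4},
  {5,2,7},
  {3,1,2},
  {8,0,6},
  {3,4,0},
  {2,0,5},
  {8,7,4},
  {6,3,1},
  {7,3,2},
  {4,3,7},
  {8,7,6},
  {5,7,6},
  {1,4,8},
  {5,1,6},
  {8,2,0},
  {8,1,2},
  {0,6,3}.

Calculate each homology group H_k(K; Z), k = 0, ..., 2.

Take the total order 0 < 1 < 2 < 3 < 4 < 5 < 6 < 7 < 8 on the vertex set. Then K (dimension 2) consists of the simplices:

  0-simplices (9): [0], [1], [2], [3], [4], [5], [6], [7], [8]
  1-simplices (27): (27 of them)
  2-simplices (18): [0,2,5], [0,2,8], [0,3,4], [0,3,6], [0,4,5], [0,6,8], [1,2,3], [1,2,8], [1,3,6], [1,4,5], [1,4,8], [1,5,6], [2,3,7], [2,5,7], [3,4,7], [4,7,8], [5,6,7], [6,7,8]

giving chain groups C_0 ≅ Z^9, C_1 ≅ Z^27, C_2 ≅ Z^18.

Boundary ∂_1: C_1 → C_0 is given by ∂[p,q] = [q] − [p].
This gives a 9×27 integer matrix of rank 8; reducing to Smith normal form yields diagonal entries (1,1,1,1,1,1,1,1).

The boundary map ∂_2: C_2 → C_1 acts by ∂[p,q,r] = [q,r] − [p,r] + [p,q]. For instance
  ∂[1,2,3] = [2,3] − [1,3] + [1,2],
  ∂[1,4,5] = [4,5] − [1,5] + [1,4].
This gives a 27×18 integer matrix of rank 17; reducing to Smith normal form yields diagonal entries (1,1,1,1,1,1,1,1,1,1,1,1,1,1,1,1,1).

Computing H_k = (kernel of ∂_k) / (image of ∂_{k+1}):

  H_0: rank C_0 − rank ∂_1 = 9 − 8 = 1, and the invariant factors of ∂_1 are all 1, so H_0 ≅ Z.
  H_1: rank ker ∂_1 − rank ∂_2 = (27 − 8) − 17 = 2, and the invariant factors of ∂_2 are all 1, so H_1 ≅ Z^2.
  H_2: rank ker ∂_2 − rank ∂_3 = (18 − 17) − 0 = 1, and there is no ∂_3, so H_2 ≅ Z.

H_0 ≅ Z,  H_1 ≅ Z^2,  H_2 ≅ Z.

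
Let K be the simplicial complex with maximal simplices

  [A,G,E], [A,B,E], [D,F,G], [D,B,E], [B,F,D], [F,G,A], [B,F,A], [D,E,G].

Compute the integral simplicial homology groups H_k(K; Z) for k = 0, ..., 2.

H_0 = Z,  H_1 = 0,  H_2 = Z.

K has 6 vertices, 12 edges, 8 triangles.
rank ∂_0 = 0, rank ∂_1 = 5 ⇒ b_0 = 6 − 0 − 5 = 1; all invariant factors of ∂_1 are 1 so no torsion. So H_0 ≅ Z.
rank ∂_1 = 5, rank ∂_2 = 7 ⇒ b_1 = 12 − 5 − 7 = 0; all invariant factors of ∂_2 are 1 so no torsion. So H_1 ≅ 0.
rank ∂_2 = 7, rank ∂_3 = 0 ⇒ b_2 = 8 − 7 − 0 = 1. So H_2 ≅ Z.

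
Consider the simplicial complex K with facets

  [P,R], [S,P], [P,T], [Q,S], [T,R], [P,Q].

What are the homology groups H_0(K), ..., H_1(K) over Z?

Order the vertices as P < Q < R < S < T. Listing each simplex with vertices in this order, K has dimension 1 with simplices:

  0-simplices (5): P, Q, R, S, T
  1-simplices (6): PQ, PR, PS, PT, QS, RT

giving chain groups C_0 ≅ Z^5, C_1 ≅ Z^6.

Boundary ∂_1: C_1 → C_0 sends each edge [p,q] (with p < q) to q − p. For instance
  ∂PQ = Q − P.
This gives a 5×6 integer matrix of rank 4; reducing to Smith normal form yields diagonal entries (1,1,1,1).

Now H_k = ker ∂_k / im ∂_{k+1}, so:

  H_0: rank C_0 − rank ∂_1 = 5 − 4 = 1, and the invariant factors of ∂_1 are all 1, so H_0 ≅ Z.
  H_1: rank ker ∂_1 − rank ∂_2 = (6 − 4) − 0 = 2, and there is no ∂_2, so H_1 ≅ Z^2.

H_0 = Z,  H_1 = Z^2.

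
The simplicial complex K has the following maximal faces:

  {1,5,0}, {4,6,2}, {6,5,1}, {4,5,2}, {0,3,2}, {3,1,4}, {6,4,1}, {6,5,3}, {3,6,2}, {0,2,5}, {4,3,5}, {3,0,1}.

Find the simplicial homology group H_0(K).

K has 7 vertices, 18 edges, 12 triangles.
rank ∂_0 = 0, rank ∂_1 = 6 ⇒ b_0 = 7 − 0 − 6 = 1; all invariant factors of ∂_1 are 1 so no torsion. So H_0 = Z.

H_0 = Z.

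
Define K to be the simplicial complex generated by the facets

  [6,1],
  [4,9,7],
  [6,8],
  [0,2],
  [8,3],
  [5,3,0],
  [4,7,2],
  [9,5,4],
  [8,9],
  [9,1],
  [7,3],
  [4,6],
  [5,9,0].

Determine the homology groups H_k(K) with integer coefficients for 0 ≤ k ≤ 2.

Order the vertices as 0 < 1 < 2 < 3 < 4 < 5 < 6 < 7 < 8 < 9. Listing each simplex with vertices in this order, K has dimension 2 with simplices:

  0-simplices (10): [0], [1], [2], [3], [4], [5], [6], [7], [8], [9]
  1-simplices (19): [0,2], [0,3], [0,5], [0,9], [1,6], [1,9], [2,4], [2,7], [3,5], [3,7], [3,8], [4,5], [4,6], [4,7], [4,9], [5,9], [6,8], [7,9], [8,9]
  2-simplices (5): [0,3,5], [0,5,9], [2,4,7], [4,5,9], [4,7,9]

so the chain groups are C_0 ≅ Z^10, C_1 ≅ Z^19, C_2 ≅ Z^5.

Boundary ∂_1: C_1 → C_0 is given by ∂[p,q] = [q] − [p]. For instance
  ∂[1,9] = [9] − [1].
The resulting 10×19 matrix has rank 9, and its Smith normal form has invariant factors (1,1,1,1,1,1,1,1,1).

∂_2: C_2 → C_1 maps a triangle to the signed sum of its edges. For instance
  ∂[4,5,9] = [5,9] − [4,9] + [4,5],
  ∂[0,3,5] = [3,5] − [0,5] + [0,3].
The resulting 19×5 matrix has rank 5, and its Smith normal form has invariant factors (1,1,1,1,1).

Reading off H_k = ker ∂_k / im ∂_{k+1}:

  H_0: rank C_0 − rank ∂_1 = 10 − 9 = 1, and the invariant factors of ∂_1 are all 1, so H_0 = Z.
  H_1: rank ker ∂_1 − rank ∂_2 = (19 − 9) − 5 = 5, and the invariant factors of ∂_2 are all 1, so H_1 = Z^5.
  H_2: rank ker ∂_2 − rank ∂_3 = (5 − 5) − 0 = 0, and there is no ∂_3, so H_2 = 0.

As a check, the Euler characteristic is 10 − 19 + 5 = -4, which agrees with 1 − 5 + 0 = -4.

H_0 ≅ Z,  H_1 ≅ Z^5,  H_2 = 0.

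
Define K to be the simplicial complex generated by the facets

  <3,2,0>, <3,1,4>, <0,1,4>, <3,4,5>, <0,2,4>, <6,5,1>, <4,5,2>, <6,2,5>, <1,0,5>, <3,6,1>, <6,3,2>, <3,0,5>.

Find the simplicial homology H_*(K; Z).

H_0 = Z,  H_1 = Z_2,  H_2 = 0.

Order the vertices as 0 < 1 < 2 < 3 < 4 < 5 < 6. Listing each simplex with vertices in this order, K has dimension 2 with simplices:

  0-simplices (7): [0], [1], [2], [3], [4], [5], [6]
  1-simplices (18): [0,1], [0,2], [0,3], [0,4], [0,5], [1,3], [1,4], [1,5], [1,6], [2,3], [2,4], [2,5], [2,6], [3,4], [3,5], [3,6], [4,5], [5,6]
  2-simplices (12): [0,1,4], [0,1,5], [0,2,3], [0,2,4], [0,3,5], [1,3,4], [1,3,6], [1,5,6], [2,3,6], [2,4,5], [2,5,6], [3,4,5]

Hence C_0 ≅ Z^7, C_1 ≅ Z^18, C_2 ≅ Z^12.

∂_1: C_1 → C_0 maps an edge to its endpoints' difference, ∂[p,q] = q − p. For instance
  ∂[2,5] = [5] − [2].
The 7×18 boundary matrix has rank 6 and Smith normal form diag(1,1,1,1,1,1).

The boundary map ∂_2: C_2 → C_1 acts by ∂[p,q,r] = [q,r] − [p,r] + [p,q]. For instance
  ∂[0,2,3] = [2,3] − [0,3] + [0,2],
  ∂[1,5,6] = [5,6] − [1,6] + [1,5].
This gives a 18×12 integer matrix of rank 12; reducing to Smith normal form yields diagonal entries (1,1,1,1,1,1,1,1,1,1,1,2).

Reading off H_k = ker ∂_k / im ∂_{k+1}:

  H_0: rank C_0 − rank ∂_1 = 7 − 6 = 1, and the invariant factors of ∂_1 are all 1, so H_0 = Z.
  H_1: rank ker ∂_1 − rank ∂_2 = (18 − 6) − 12 = 0, and ∂_2 has invariant factor 2 > 1, so H_1 = Z_2.
  H_2: rank ker ∂_2 − rank ∂_3 = (12 − 12) − 0 = 0, and there is no ∂_3, so H_2 = 0.

As a check, the Euler characteristic is 7 − 18 + 12 = 1, which agrees with 1 − 0 + 0 = 1.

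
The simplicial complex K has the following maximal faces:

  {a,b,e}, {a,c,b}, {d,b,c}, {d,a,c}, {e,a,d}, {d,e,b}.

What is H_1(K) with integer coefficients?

H_1 = 0.

We work with the vertex ordering a < b < c < d < e. The simplices of K, each written with vertices in increasing order, are:

  0-simplices (5): a, b, c, d, e
  1-simplices (9): ab, ac, ad, ae, bc, bd, be, cd, de
  2-simplices (6): abc, abe, acd, ade, bcd, bde

giving chain groups C_0 ≅ Z^5, C_1 ≅ Z^9, C_2 ≅ Z^6.

∂_1: C_1 → C_0 is given by ∂[p,q] = [q] − [p]. For instance
  ∂ab = b − a.
The resulting 5×9 matrix has rank 4, and its Smith normal form has invariant factors (1,1,1,1).

Boundary ∂_2: C_2 → C_1 sends each 2-simplex [p,q,r] to [q,r] − [p,r] + [p,q]. For instance
  ∂abc = bc − ac + ab,
  ∂ade = de − ae + ad.
This gives a 9×6 integer matrix of rank 5; reducing to Smith normal form yields diagonal entries (1,1,1,1,1).

Computing H_k = (kernel of ∂_k) / (image of ∂_{k+1}):

  H_1: rank ker ∂_1 − rank ∂_2 = (9 − 4) − 5 = 0, and the invariant factors of ∂_2 are all 1, so H_1 ≅ 0.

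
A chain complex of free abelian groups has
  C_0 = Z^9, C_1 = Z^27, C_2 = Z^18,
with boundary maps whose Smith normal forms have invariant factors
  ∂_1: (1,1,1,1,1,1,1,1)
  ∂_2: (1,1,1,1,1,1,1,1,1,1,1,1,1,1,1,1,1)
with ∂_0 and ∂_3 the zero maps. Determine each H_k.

H_0: b_0 = 9 − 0 − 8 = 1; torsion from ∂_1 factors > 1: none. So H_0 ≅ Z.
H_1: b_1 = 27 − 8 − 17 = 2; torsion from ∂_2 factors > 1: none. So H_1 ≅ Z^2.
H_2: b_2 = 18 − 17 − 0 = 1; torsion from ∂_3 factors > 1: none. So H_2 ≅ Z.

H_0 ≅ Z,  H_1 ≅ Z^2,  H_2 ≅ Z.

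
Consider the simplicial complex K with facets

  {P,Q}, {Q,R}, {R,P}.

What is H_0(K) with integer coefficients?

H_0 ≅ Z.

Fix the vertex order P < Q < R and write every simplex with vertices in increasing order. Then dim K = 1 and the simplices of K are:

  0-simplices (3): P, Q, R
  1-simplices (3): PQ, PR, QR

giving chain groups C_0 ≅ Z^3, C_1 ≅ Z^3.

Boundary ∂_1: C_1 → C_0 is given by ∂[p,q] = [q] − [p]. For instance
  ∂PR = R − P.
The 3×3 boundary matrix has rank 2 and Smith normal form diag(1,1).

Reading off H_k = ker ∂_k / im ∂_{k+1}:

  H_0: rank C_0 − rank ∂_1 = 3 − 2 = 1, and the invariant factors of ∂_1 are all 1, so H_0 ≅ Z.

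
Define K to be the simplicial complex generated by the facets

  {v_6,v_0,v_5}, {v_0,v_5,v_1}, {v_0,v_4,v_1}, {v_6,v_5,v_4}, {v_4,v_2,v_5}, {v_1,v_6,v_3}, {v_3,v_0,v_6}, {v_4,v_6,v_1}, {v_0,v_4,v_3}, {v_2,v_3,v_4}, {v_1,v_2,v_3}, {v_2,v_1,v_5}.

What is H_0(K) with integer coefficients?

We work with the vertex ordering v_0 < v_1 < v_2 < v_3 < v_4 < v_5 < v_6. The simplices of K, each written with vertices in increasing order, are:

  0-simplices (7): [v_0], [v_1], [v_2], [v_3], [v_4], [v_5], [v_6]
  1-simplices (18): (18 of them)
  2-simplices (12): (12 of them)

so the chain groups are C_0 ≅ Z^7, C_1 ≅ Z^18, C_2 ≅ Z^12.

Boundary ∂_1: C_1 → C_0 is given by ∂[p,q] = [q] − [p]. For instance
  ∂[v_2,v_4] = [v_4] − [v_2].
The resulting 7×18 matrix has rank 6, and its Smith normal form has invariant factors (1,1,1,1,1,1).

∂_2: C_2 → C_1 maps a triangle to the signed sum of its edges. For instance
  ∂[v_1,v_2,v_3] = [v_2,v_3] − [v_1,v_3] + [v_1,v_2],
  ∂[v_2,v_4,v_5] = [v_4,v_5] − [v_2,v_5] + [v_2,v_4].
The resulting 18×12 matrix has rank 12, and its Smith normal form has invariant factors (1,1,1,1,1,1,1,1,1,1,1,2).

Reading off H_k = ker ∂_k / im ∂_{k+1}:

  H_0: rank C_0 − rank ∂_1 = 7 − 6 = 1, and the invariant factors of ∂_1 are all 1, so H_0 = Z.

H_0 = Z.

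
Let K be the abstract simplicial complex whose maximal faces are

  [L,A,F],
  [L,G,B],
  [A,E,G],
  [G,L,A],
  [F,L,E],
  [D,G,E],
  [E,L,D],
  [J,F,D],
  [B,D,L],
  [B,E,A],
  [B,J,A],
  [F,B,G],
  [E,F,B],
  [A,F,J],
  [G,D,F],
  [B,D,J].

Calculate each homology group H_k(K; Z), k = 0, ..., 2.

H_0 = Z,  H_1 = Z^2,  H_2 = Z.

Fix the vertex order A < B < D < E < F < G < J < L and write every simplex with vertices in increasing order. Then dim K = 2 and the simplices of K are:

  0-simplices (8): A, B, D, E, F, G, J, L
  1-simplices (24): AB, AE, AF, AG, AJ, AL, BD, BE, BF, BG, BJ, BL, DE, DF, DG, DJ, DL, EF, EG, EL, FG, FJ, FL, GL
  2-simplices (16): ABE, ABJ, AEG, AFJ, AFL, AGL, BDJ, BDL, BEF, BFG, BGL, DEG, DEL, DFG, DFJ, EFL

giving chain groups C_0 ≅ Z^8, C_1 ≅ Z^24, C_2 ≅ Z^16.

The boundary map ∂_1: C_1 → C_0 maps an edge to its endpoints' difference, ∂[p,q] = q − p. For instance
  ∂DJ = J − D.
The resulting 8×24 matrix has rank 7, and its Smith normal form has invariant factors (1,1,1,1,1,1,1).

Boundary ∂_2: C_2 → C_1 maps a triangle to the signed sum of its edges. For instance
  ∂DFJ = FJ − DJ + DF,
  ∂BDL = DL − BL + BD.
The 24×16 boundary matrix has rank 15 and Smith normal form diag(1,1,1,1,1,1,1,1,1,1,1,1,1,1,1).

From H_k ≅ ker(∂_k) / im(∂_{k+1}) we obtain:

  H_0: rank C_0 − rank ∂_1 = 8 − 7 = 1, and the invariant factors of ∂_1 are all 1, so H_0 ≅ Z.
  H_1: rank ker ∂_1 − rank ∂_2 = (24 − 7) − 15 = 2, and the invariant factors of ∂_2 are all 1, so H_1 ≅ Z^2.
  H_2: rank ker ∂_2 − rank ∂_3 = (16 − 15) − 0 = 1, and there is no ∂_3, so H_2 ≅ Z.

As a check, the Euler characteristic is 8 − 24 + 16 = 0, which agrees with 1 − 2 + 1 = 0.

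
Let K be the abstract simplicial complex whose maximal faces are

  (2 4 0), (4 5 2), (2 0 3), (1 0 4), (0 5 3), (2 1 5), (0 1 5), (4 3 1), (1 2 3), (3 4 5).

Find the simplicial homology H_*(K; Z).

Order the vertices as 0 < 1 < 2 < 3 < 4 < 5. Listing each simplex with vertices in this order, K has dimension 2 with simplices:

  0-simplices (6): [0], [1], [2], [3], [4], [5]
  1-simplices (15): [0,1], [0,2], [0,3], [0,4], [0,5], [1,2], [1,3], [1,4], [1,5], [2,3], [2,4], [2,5], [3,4], [3,5], [4,5]
  2-simplices (10): [0,1,4], [0,1,5], [0,2,3], [0,2,4], [0,3,5], [1,2,3], [1,2,5], [1,3,4], [2,4,5], [3,4,5]

giving chain groups C_0 ≅ Z^6, C_1 ≅ Z^15, C_2 ≅ Z^10.

∂_1: C_1 → C_0 sends each edge [p,q] (with p < q) to q − p. For instance
  ∂[2,3] = [3] − [2].
As a 6×15 matrix over Z this has rank 5, with invariant factors (1,1,1,1,1).

The boundary map ∂_2: C_2 → C_1 maps a triangle to the signed sum of its edges. For instance
  ∂[0,1,5] = [1,5] − [0,5] + [0,1],
  ∂[3,4,5] = [4,5] − [3,5] + [3,4].
This gives a 15×10 integer matrix of rank 10; reducing to Smith normal form yields diagonal entries (1,1,1,1,1,1,1,1,1,2).

Computing H_k = (kernel of ∂_k) / (image of ∂_{k+1}):

  H_0: rank C_0 − rank ∂_1 = 6 − 5 = 1, and the invariant factors of ∂_1 are all 1, so H_0 ≅ Z.
  H_1: rank ker ∂_1 − rank ∂_2 = (15 − 5) − 10 = 0, and ∂_2 has invariant factor 2 > 1, so H_1 ≅ Z/2.
  H_2: rank ker ∂_2 − rank ∂_3 = (10 − 10) − 0 = 0, and there is no ∂_3, so H_2 ≅ 0.

H_0 ≅ Z,  H_1 ≅ Z/2,  H_2 = 0.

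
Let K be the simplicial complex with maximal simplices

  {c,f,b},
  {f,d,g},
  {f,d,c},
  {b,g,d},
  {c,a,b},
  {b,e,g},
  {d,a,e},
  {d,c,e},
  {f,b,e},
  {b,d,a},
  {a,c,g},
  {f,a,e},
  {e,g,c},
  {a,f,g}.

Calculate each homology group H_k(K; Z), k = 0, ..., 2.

H_0 ≅ Z,  H_1 ≅ Z^2,  H_2 ≅ Z.

Fix the vertex order a < b < c < d < e < f < g and write every simplex with vertices in increasing order. Then dim K = 2 and the simplices of K are:

  0-simplices (7): a, b, c, d, e, f, g
  1-simplices (21): ab, ac, ad, ae, af, ag, bc, bd, be, bf, bg, cd, ce, cf, cg, de, df, dg, ef, eg, fg
  2-simplices (14): abc, abd, acg, ade, aef, afg, bcf, bdg, bef, beg, cde, cdf, ceg, dfg

giving chain groups C_0 ≅ Z^7, C_1 ≅ Z^21, C_2 ≅ Z^14.

∂_1: C_1 → C_0 sends each edge [p,q] (with p < q) to q − p. For instance
  ∂fg = g − f.
This gives a 7×21 integer matrix of rank 6; reducing to Smith normal form yields diagonal entries (1,1,1,1,1,1).

The boundary map ∂_2: C_2 → C_1 sends each 2-simplex [p,q,r] to [q,r] − [p,r] + [p,q]. For instance
  ∂ceg = eg − cg + ce,
  ∂beg = eg − bg + be.
As a 21×14 matrix over Z this has rank 13, with invariant factors (1,1,1,1,1,1,1,1,1,1,1,1,1).

Now H_k = ker ∂_k / im ∂_{k+1}, so:

  H_0: rank C_0 − rank ∂_1 = 7 − 6 = 1, and the invariant factors of ∂_1 are all 1, so H_0 = Z.
  H_1: rank ker ∂_1 − rank ∂_2 = (21 − 6) − 13 = 2, and the invariant factors of ∂_2 are all 1, so H_1 = Z^2.
  H_2: rank ker ∂_2 − rank ∂_3 = (14 − 13) − 0 = 1, and there is no ∂_3, so H_2 = Z.

(K is a triangulation of the torus T^2.)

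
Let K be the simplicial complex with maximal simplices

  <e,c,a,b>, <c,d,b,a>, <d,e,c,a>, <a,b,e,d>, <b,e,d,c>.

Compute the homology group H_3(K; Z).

H_3 = Z.

We work with the vertex ordering a < b < c < d < e. The simplices of K, each written with vertices in increasing order, are:

  0-simplices (5): a, b, c, d, e
  1-simplices (10): ab, ac, ad, ae, bc, bd, be, cd, ce, de
  2-simplices (10): abc, abd, abe, acd, ace, ade, bcd, bce, bde, cde
  3-simplices (5): abcd, abce, abde, acde, bcde

giving chain groups C_0 ≅ Z^5, C_1 ≅ Z^10, C_2 ≅ Z^10, C_3 ≅ Z^5.

∂_1: C_1 → C_0 maps an edge to its endpoints' difference, ∂[p,q] = q − p. For instance
  ∂cd = d − c.
This gives a 5×10 integer matrix of rank 4; reducing to Smith normal form yields diagonal entries (1,1,1,1).

Boundary ∂_2: C_2 → C_1 acts by ∂[p,q,r] = [q,r] − [p,r] + [p,q]. For instance
  ∂abc = bc − ac + ab,
  ∂bde = de − be + bd.
The 10×10 boundary matrix has rank 6 and Smith normal form diag(1,1,1,1,1,1).

∂_3: C_3 → C_2 sends each 3-simplex σ to the alternating sum Σ_i (−1)^i (σ with its i-th vertex removed). For instance
  ∂acde = cde − ade + ace − acd,
  ∂bcde = cde − bde + bce − bcd.
The 10×5 boundary matrix has rank 4 and Smith normal form diag(1,1,1,1).

Reading off H_k = ker ∂_k / im ∂_{k+1}:

  H_3: rank ker ∂_3 − rank ∂_4 = (5 − 4) − 0 = 1, and there is no ∂_4, so H_3 = Z.

(K is a triangulation of the 3-sphere S^3.)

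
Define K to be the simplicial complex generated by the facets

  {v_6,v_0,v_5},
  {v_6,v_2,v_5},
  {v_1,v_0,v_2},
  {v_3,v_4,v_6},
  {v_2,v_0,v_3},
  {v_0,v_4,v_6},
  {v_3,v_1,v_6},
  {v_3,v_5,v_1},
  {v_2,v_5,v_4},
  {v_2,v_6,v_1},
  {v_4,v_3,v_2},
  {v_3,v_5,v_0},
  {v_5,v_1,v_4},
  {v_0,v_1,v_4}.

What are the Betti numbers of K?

We work with the vertex ordering v_0 < v_1 < v_2 < v_3 < v_4 < v_5 < v_6. The simplices of K, each written with vertices in increasing order, are:

  0-simplices (7): [v_0], [v_1], [v_2], [v_3], [v_4], [v_5], [v_6]
  1-simplices (21): (21 of them)
  2-simplices (14): (14 of them)

Hence C_0 ≅ Z^7, C_1 ≅ Z^21, C_2 ≅ Z^14.

Boundary ∂_1: C_1 → C_0 sends each edge [p,q] (with p < q) to q − p.
As a 7×21 matrix over Z this has rank 6, with invariant factors (1,1,1,1,1,1).

Boundary ∂_2: C_2 → C_1 maps a triangle to the signed sum of its edges. For instance
  ∂[v_1,v_2,v_6] = [v_2,v_6] − [v_1,v_6] + [v_1,v_2],
  ∂[v_0,v_1,v_2] = [v_1,v_2] − [v_0,v_2] + [v_0,v_1].
The resulting 21×14 matrix has rank 13, and its Smith normal form has invariant factors (1,1,1,1,1,1,1,1,1,1,1,1,1).

From H_k ≅ ker(∂_k) / im(∂_{k+1}) we obtain:

  H_0: rank C_0 − rank ∂_1 = 7 − 6 = 1, and the invariant factors of ∂_1 are all 1, so H_0 ≅ Z.
  H_1: rank ker ∂_1 − rank ∂_2 = (21 − 6) − 13 = 2, and the invariant factors of ∂_2 are all 1, so H_1 ≅ Z^2.
  H_2: rank ker ∂_2 − rank ∂_3 = (14 − 13) − 0 = 1, and there is no ∂_3, so H_2 ≅ Z.

(K is a triangulation of the torus T^2.)

Hence the Betti numbers are b_0 = 1, b_1 = 2, b_2 = 1.

b_0 = 1, b_1 = 2, b_2 = 1.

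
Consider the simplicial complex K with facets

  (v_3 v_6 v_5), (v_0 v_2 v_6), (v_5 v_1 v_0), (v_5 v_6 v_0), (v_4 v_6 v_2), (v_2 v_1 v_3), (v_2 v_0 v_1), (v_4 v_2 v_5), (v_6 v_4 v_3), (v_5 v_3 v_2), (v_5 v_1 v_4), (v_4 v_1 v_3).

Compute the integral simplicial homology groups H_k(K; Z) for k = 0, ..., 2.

Fix the vertex order v_0 < v_1 < v_2 < v_3 < v_4 < v_5 < v_6 and write every simplex with vertices in increasing order. Then dim K = 2 and the simplices of K are:

  0-simplices (7): [v_0], [v_1], [v_2], [v_3], [v_4], [v_5], [v_6]
  1-simplices (18): (18 of them)
  2-simplices (12): (12 of them)

Hence C_0 ≅ Z^7, C_1 ≅ Z^18, C_2 ≅ Z^12.

∂_1: C_1 → C_0 sends each edge [p,q] (with p < q) to q − p. For instance
  ∂[v_2,v_4] = [v_4] − [v_2].
The resulting 7×18 matrix has rank 6, and its Smith normal form has invariant factors (1,1,1,1,1,1).

The boundary map ∂_2: C_2 → C_1 maps a triangle to the signed sum of its edges. For instance
  ∂[v_2,v_3,v_5] = [v_3,v_5] − [v_2,v_5] + [v_2,v_3],
  ∂[v_1,v_4,v_5] = [v_4,v_5] − [v_1,v_5] + [v_1,v_4].
As a 18×12 matrix over Z this has rank 12, with invariant factors (1,1,1,1,1,1,1,1,1,1,1,2).

From H_k ≅ ker(∂_k) / im(∂_{k+1}) we obtain:

  H_0: rank C_0 − rank ∂_1 = 7 − 6 = 1, and the invariant factors of ∂_1 are all 1, so H_0 = Z.
  H_1: rank ker ∂_1 − rank ∂_2 = (18 − 6) − 12 = 0, and ∂_2 has invariant factor 2 > 1, so H_1 = Z/2.
  H_2: rank ker ∂_2 − rank ∂_3 = (12 − 12) − 0 = 0, and there is no ∂_3, so H_2 = 0.

H_0 ≅ Z,  H_1 ≅ Z/2,  H_2 = 0.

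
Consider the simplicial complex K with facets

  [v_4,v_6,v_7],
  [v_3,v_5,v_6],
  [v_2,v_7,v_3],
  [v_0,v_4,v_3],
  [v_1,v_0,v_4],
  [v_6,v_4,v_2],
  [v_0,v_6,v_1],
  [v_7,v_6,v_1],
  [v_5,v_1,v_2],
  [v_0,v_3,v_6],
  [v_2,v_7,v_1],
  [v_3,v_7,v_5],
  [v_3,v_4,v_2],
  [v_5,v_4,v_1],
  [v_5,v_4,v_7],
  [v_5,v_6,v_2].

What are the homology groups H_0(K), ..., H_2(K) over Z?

We work with the vertex ordering v_0 < v_1 < v_2 < v_3 < v_4 < v_5 < v_6 < v_7. The simplices of K, each written with vertices in increasing order, are:

  0-simplices (8): [v_0], [v_1], [v_2], [v_3], [v_4], [v_5], [v_6], [v_7]
  1-simplices (24): (24 of them)
  2-simplices (16): (16 of them)

so the chain groups are C_0 ≅ Z^8, C_1 ≅ Z^24, C_2 ≅ Z^16.

∂_1: C_1 → C_0 maps an edge to its endpoints' difference, ∂[p,q] = q − p. For instance
  ∂[v_4,v_5] = [v_5] − [v_4].
As a 8×24 matrix over Z this has rank 7, with invariant factors (1,1,1,1,1,1,1).

The boundary map ∂_2: C_2 → C_1 maps a triangle to the signed sum of its edges. For instance
  ∂[v_3,v_5,v_7] = [v_5,v_7] − [v_3,v_7] + [v_3,v_5],
  ∂[v_0,v_3,v_4] = [v_3,v_4] − [v_0,v_4] + [v_0,v_3].
The resulting 24×16 matrix has rank 15, and its Smith normal form has invariant factors (1,1,1,1,1,1,1,1,1,1,1,1,1,1,1).

Computing H_k = (kernel of ∂_k) / (image of ∂_{k+1}):

  H_0: rank C_0 − rank ∂_1 = 8 − 7 = 1, and the invariant factors of ∂_1 are all 1, so H_0 = Z.
  H_1: rank ker ∂_1 − rank ∂_2 = (24 − 7) − 15 = 2, and the invariant factors of ∂_2 are all 1, so H_1 = Z^2.
  H_2: rank ker ∂_2 − rank ∂_3 = (16 − 15) − 0 = 1, and there is no ∂_3, so H_2 = Z.

As a check, the Euler characteristic is 8 − 24 + 16 = 0, which agrees with 1 − 2 + 1 = 0.

H_0 ≅ Z,  H_1 ≅ Z^2,  H_2 ≅ Z.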